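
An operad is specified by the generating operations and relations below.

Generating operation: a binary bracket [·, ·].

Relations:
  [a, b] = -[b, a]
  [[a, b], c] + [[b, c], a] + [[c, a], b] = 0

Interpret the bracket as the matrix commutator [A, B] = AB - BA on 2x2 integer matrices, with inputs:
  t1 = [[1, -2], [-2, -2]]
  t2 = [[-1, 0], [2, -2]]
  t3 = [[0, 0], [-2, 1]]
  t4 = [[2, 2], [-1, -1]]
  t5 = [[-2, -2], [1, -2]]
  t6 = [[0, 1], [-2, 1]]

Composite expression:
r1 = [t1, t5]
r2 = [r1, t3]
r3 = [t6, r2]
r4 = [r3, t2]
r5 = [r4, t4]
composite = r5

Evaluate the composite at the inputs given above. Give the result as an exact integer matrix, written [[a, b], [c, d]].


[t1, t5] = [[-6, -6], [-3, 6]]
[[t1, t5], t3] = [[12, -6], [-21, -12]]
[t6, [[t1, t5], t3]] = [[-33, -18], [-69, 33]]
[[t6, [[t1, t5], t3]], t2] = [[-36, 18], [63, 36]]
[[[t6, [[t1, t5], t3]], t2], t4] = [[-144, -198], [117, 144]]

[[-144, -198], [117, 144]]


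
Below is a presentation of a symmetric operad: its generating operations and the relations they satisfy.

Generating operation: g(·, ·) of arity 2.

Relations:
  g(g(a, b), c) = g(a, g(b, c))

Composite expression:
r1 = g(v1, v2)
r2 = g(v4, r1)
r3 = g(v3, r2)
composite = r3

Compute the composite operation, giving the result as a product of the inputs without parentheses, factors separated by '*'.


v3 * v4 * v1 * v2

Every regrouping of g is equal, so read the v-inputs in written order.
g(v1, v2) unparenthesizes to v1 * v2
g(v4, g(v1, v2)) unparenthesizes to v4 * v1 * v2
g(v3, g(v4, g(v1, v2))) unparenthesizes to v3 * v4 * v1 * v2


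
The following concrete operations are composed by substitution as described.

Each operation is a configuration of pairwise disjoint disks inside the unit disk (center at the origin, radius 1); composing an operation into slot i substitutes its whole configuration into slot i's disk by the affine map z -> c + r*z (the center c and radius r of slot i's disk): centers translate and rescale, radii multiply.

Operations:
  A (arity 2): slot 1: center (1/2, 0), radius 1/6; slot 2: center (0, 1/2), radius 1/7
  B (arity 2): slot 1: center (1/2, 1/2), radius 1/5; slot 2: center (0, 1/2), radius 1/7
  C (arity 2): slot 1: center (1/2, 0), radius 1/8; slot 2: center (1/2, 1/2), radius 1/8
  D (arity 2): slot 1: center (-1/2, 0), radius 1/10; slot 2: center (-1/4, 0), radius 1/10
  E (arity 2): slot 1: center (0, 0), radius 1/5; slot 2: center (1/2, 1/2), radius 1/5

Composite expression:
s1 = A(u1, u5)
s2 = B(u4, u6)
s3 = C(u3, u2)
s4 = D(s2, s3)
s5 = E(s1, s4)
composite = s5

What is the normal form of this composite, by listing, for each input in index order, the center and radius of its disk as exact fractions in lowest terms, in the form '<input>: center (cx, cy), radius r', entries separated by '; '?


u1: center (1/10, 0), radius 1/30; u2: center (23/50, 51/100), radius 1/400; u3: center (23/50, 1/2), radius 1/400; u4: center (41/100, 51/100), radius 1/250; u5: center (0, 1/10), radius 1/35; u6: center (2/5, 51/100), radius 1/350

Follow each u-input down from E: c' goes to c + r*c', radius to r*r'.
u1 passes through 2 substitutions, ending at center (1/10, 0), radius 1/30
u5 passes through 2 substitutions, ending at center (0, 1/10), radius 1/35
u4 passes through 3 substitutions, ending at center (41/100, 51/100), radius 1/250
u6 passes through 3 substitutions, ending at center (2/5, 51/100), radius 1/350
u3 passes through 3 substitutions, ending at center (23/50, 1/2), radius 1/400
u2 passes through 3 substitutions, ending at center (23/50, 51/100), radius 1/400


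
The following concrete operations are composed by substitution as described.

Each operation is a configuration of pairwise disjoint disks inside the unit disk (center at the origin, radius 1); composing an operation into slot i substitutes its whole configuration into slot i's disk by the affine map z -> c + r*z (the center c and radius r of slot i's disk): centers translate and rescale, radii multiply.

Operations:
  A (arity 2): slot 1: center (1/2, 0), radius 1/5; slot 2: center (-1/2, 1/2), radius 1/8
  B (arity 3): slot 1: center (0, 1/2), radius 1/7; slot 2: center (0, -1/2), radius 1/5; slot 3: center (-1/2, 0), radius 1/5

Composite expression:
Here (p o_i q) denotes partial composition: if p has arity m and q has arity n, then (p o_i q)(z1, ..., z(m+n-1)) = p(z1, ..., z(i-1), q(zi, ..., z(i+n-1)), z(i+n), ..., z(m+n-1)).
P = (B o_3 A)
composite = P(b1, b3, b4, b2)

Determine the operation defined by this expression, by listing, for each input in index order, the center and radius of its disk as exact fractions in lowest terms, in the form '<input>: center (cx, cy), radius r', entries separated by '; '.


b1: center (0, 1/2), radius 1/7; b2: center (-3/5, 1/10), radius 1/40; b3: center (0, -1/2), radius 1/5; b4: center (-2/5, 0), radius 1/25

Below B, radii multiply path by path; the b-disk centers shift.
b1: after 1 affine step, its disk has center (0, 1/2), radius 1/7
b3: after 1 affine step, its disk has center (0, -1/2), radius 1/5
b4: after 2 affine steps, its disk has center (-2/5, 0), radius 1/25
b2: after 2 affine steps, its disk has center (-3/5, 1/10), radius 1/40


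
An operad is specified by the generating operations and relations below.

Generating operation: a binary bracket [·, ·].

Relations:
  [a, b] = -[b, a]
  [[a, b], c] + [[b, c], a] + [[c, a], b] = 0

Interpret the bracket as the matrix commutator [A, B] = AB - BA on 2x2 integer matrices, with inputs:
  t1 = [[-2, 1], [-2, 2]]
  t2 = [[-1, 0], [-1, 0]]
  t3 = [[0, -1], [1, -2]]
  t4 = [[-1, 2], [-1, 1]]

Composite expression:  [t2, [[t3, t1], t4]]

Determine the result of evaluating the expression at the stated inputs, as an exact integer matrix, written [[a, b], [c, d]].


[[0, 0], [-2, 0]]


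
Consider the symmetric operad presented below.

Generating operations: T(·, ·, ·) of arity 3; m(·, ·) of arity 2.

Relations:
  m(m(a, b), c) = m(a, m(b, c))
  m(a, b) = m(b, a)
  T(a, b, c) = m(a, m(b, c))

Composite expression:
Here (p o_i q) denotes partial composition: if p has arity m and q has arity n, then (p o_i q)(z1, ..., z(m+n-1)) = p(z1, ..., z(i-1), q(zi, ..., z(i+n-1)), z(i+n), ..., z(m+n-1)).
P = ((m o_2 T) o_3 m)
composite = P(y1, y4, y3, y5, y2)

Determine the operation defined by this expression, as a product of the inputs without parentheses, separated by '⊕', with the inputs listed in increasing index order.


y1 ⊕ y2 ⊕ y3 ⊕ y4 ⊕ y5

Any arrangement under m is one operation, so sort the y-inputs.
m(y3, y5) spells out as y3 ⊕ y5
T(y4, m(y3, y5), y2) spells out as y4 ⊕ y3 ⊕ y5 ⊕ y2
m(y1, T(y4, m(y3, y5), y2)) spells out as y1 ⊕ y4 ⊕ y3 ⊕ y5 ⊕ y2
reordering the factors by index: y1 ⊕ y2 ⊕ y3 ⊕ y4 ⊕ y5


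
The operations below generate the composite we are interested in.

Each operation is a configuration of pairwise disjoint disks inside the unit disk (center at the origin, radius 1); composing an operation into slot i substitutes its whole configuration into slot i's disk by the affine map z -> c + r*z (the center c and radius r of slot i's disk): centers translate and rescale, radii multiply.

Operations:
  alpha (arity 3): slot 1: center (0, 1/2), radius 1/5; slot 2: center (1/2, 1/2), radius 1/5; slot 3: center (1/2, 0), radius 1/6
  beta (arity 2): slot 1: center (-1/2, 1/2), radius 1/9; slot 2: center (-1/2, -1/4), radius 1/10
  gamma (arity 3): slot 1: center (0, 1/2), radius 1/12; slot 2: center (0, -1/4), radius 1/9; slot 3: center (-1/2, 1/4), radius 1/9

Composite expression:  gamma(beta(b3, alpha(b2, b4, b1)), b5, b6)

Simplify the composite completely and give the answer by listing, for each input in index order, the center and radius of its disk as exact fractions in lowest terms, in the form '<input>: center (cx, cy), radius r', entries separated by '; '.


b1: center (-3/80, 23/48), radius 1/720; b2: center (-1/24, 29/60), radius 1/600; b3: center (-1/24, 13/24), radius 1/108; b4: center (-3/80, 29/60), radius 1/600; b5: center (0, -1/4), radius 1/9; b6: center (-1/2, 1/4), radius 1/9

Each b-disk chains the slot maps above it in gamma; radii multiply.
b3 passes through 2 substitutions, ending at center (-1/24, 13/24), radius 1/108
b2 passes through 3 substitutions, ending at center (-1/24, 29/60), radius 1/600
b4 passes through 3 substitutions, ending at center (-3/80, 29/60), radius 1/600
b1 passes through 3 substitutions, ending at center (-3/80, 23/48), radius 1/720
b5 passes through 1 substitution, ending at center (0, -1/4), radius 1/9
b6 passes through 1 substitution, ending at center (-1/2, 1/4), radius 1/9


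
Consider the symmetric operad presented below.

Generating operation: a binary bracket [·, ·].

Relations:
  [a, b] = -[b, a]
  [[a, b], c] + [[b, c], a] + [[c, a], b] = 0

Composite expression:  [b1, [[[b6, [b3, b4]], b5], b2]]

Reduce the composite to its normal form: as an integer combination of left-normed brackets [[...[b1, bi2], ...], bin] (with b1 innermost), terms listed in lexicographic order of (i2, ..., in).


[[[[[b1, b2], b3], b4], b6], b5] - [[[[[b1, b2], b4], b3], b6], b5] - [[[[[b1, b2], b5], b3], b4], b6] + [[[[[b1, b2], b5], b4], b3], b6] + [[[[[b1, b2], b5], b6], b3], b4] - [[[[[b1, b2], b5], b6], b4], b3] - [[[[[b1, b2], b6], b3], b4], b5] + [[[[[b1, b2], b6], b4], b3], b5] - [[[[[b1, b3], b4], b6], b5], b2] + [[[[[b1, b4], b3], b6], b5], b2] + [[[[[b1, b5], b3], b4], b6], b2] - [[[[[b1, b5], b4], b3], b6], b2] - [[[[[b1, b5], b6], b3], b4], b2] + [[[[[b1, b5], b6], b4], b3], b2] + [[[[[b1, b6], b3], b4], b5], b2] - [[[[[b1, b6], b4], b3], b5], b2]


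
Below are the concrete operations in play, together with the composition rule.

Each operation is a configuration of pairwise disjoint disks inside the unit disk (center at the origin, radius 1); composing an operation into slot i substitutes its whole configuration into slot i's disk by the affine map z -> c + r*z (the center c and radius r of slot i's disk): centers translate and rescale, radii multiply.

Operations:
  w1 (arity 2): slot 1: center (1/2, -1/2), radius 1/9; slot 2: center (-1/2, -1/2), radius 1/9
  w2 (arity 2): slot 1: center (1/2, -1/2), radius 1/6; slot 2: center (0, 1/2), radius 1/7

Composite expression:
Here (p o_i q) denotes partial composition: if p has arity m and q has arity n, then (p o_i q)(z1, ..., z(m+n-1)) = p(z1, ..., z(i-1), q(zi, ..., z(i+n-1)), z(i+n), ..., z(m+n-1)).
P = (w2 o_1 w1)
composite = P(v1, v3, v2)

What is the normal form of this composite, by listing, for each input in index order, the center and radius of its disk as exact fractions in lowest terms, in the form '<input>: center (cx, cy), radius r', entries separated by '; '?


v1: center (7/12, -7/12), radius 1/54; v2: center (0, 1/2), radius 1/7; v3: center (5/12, -7/12), radius 1/54


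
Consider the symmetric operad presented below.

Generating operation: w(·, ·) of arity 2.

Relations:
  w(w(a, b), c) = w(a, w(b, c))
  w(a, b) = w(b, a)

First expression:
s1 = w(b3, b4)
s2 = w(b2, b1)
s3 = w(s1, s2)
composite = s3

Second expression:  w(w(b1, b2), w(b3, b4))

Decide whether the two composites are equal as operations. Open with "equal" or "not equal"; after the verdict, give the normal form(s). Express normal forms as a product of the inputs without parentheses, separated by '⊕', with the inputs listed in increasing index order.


The first expression reduces to b1 ⊕ b2 ⊕ b3 ⊕ b4
The second expression reduces to b1 ⊕ b2 ⊕ b3 ⊕ b4
Identical normal forms: equal.

equal; the common form is b1 ⊕ b2 ⊕ b3 ⊕ b4


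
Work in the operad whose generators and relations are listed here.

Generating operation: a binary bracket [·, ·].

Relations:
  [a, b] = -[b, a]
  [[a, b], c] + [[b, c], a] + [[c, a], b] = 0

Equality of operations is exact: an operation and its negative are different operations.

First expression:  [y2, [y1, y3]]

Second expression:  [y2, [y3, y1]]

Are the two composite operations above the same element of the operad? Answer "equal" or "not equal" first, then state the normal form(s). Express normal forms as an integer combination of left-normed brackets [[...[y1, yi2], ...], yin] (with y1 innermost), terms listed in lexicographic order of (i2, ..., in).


not equal; first: -[[y1, y3], y2]; second: [[y1, y3], y2]

The first composite normalizes to -[[y1, y3], y2]
The second composite normalizes to [[y1, y3], y2]
The forms do not match — not equal.


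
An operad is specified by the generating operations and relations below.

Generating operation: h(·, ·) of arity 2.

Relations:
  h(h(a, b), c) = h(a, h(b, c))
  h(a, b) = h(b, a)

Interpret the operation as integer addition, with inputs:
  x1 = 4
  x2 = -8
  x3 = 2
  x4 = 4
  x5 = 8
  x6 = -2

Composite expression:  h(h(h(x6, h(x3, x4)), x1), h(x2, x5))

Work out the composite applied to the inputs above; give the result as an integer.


8

h(x3, x4) = 6
h(x6, h(x3, x4)) = 4
h(h(x6, h(x3, x4)), x1) = 8
h(x2, x5) = 0
h(h(h(x6, h(x3, x4)), x1), h(x2, x5)) = 8


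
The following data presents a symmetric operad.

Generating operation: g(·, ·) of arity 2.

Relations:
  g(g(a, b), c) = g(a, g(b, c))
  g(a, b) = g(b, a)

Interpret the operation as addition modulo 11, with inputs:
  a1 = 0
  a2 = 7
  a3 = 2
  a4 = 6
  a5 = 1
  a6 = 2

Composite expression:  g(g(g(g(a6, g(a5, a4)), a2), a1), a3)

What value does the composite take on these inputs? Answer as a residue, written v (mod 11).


7 (mod 11)

g(a5, a4) = 7
g(a6, g(a5, a4)) = 9
g(g(a6, g(a5, a4)), a2) = 5
g(g(g(a6, g(a5, a4)), a2), a1) = 5
g(g(g(g(a6, g(a5, a4)), a2), a1), a3) = 7


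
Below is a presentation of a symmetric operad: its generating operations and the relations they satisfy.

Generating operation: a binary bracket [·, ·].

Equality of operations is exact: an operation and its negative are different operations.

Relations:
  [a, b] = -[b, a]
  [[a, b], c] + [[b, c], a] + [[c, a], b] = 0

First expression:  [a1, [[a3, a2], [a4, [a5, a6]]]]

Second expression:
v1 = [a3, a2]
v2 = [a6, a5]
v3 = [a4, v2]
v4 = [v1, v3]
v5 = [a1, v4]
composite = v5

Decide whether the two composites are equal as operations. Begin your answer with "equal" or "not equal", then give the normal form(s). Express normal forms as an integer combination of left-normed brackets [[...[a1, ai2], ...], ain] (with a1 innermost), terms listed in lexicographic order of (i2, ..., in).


In normal form, the first expression is -[[[[[a1, a2], a3], a4], a5], a6] + [[[[[a1, a2], a3], a4], a6], a5] + [[[[[a1, a2], a3], a5], a6], a4] - [[[[[a1, a2], a3], a6], a5], a4] + [[[[[a1, a3], a2], a4], a5], a6] - [[[[[a1, a3], a2], a4], a6], a5] - [[[[[a1, a3], a2], a5], a6], a4] + [[[[[a1, a3], a2], a6], a5], a4] + [[[[[a1, a4], a5], a6], a2], a3] - [[[[[a1, a4], a5], a6], a3], a2] - [[[[[a1, a4], a6], a5], a2], a3] + [[[[[a1, a4], a6], a5], a3], a2] - [[[[[a1, a5], a6], a4], a2], a3] + [[[[[a1, a5], a6], a4], a3], a2] + [[[[[a1, a6], a5], a4], a2], a3] - [[[[[a1, a6], a5], a4], a3], a2]
In normal form, the second expression is [[[[[a1, a2], a3], a4], a5], a6] - [[[[[a1, a2], a3], a4], a6], a5] - [[[[[a1, a2], a3], a5], a6], a4] + [[[[[a1, a2], a3], a6], a5], a4] - [[[[[a1, a3], a2], a4], a5], a6] + [[[[[a1, a3], a2], a4], a6], a5] + [[[[[a1, a3], a2], a5], a6], a4] - [[[[[a1, a3], a2], a6], a5], a4] - [[[[[a1, a4], a5], a6], a2], a3] + [[[[[a1, a4], a5], a6], a3], a2] + [[[[[a1, a4], a6], a5], a2], a3] - [[[[[a1, a4], a6], a5], a3], a2] + [[[[[a1, a5], a6], a4], a2], a3] - [[[[[a1, a5], a6], a4], a3], a2] - [[[[[a1, a6], a5], a4], a2], a3] + [[[[[a1, a6], a5], a4], a3], a2]
The forms do not match — not equal.

not equal — first -[[[[[a1, a2], a3], a4], a5], a6] + [[[[[a1, a2], a3], a4], a6], a5] + [[[[[a1, a2], a3], a5], a6], a4] - [[[[[a1, a2], a3], a6], a5], a4] + [[[[[a1, a3], a2], a4], a5], a6] - [[[[[a1, a3], a2], a4], a6], a5] - [[[[[a1, a3], a2], a5], a6], a4] + [[[[[a1, a3], a2], a6], a5], a4] + [[[[[a1, a4], a5], a6], a2], a3] - [[[[[a1, a4], a5], a6], a3], a2] - [[[[[a1, a4], a6], a5], a2], a3] + [[[[[a1, a4], a6], a5], a3], a2] - [[[[[a1, a5], a6], a4], a2], a3] + [[[[[a1, a5], a6], a4], a3], a2] + [[[[[a1, a6], a5], a4], a2], a3] - [[[[[a1, a6], a5], a4], a3], a2], second [[[[[a1, a2], a3], a4], a5], a6] - [[[[[a1, a2], a3], a4], a6], a5] - [[[[[a1, a2], a3], a5], a6], a4] + [[[[[a1, a2], a3], a6], a5], a4] - [[[[[a1, a3], a2], a4], a5], a6] + [[[[[a1, a3], a2], a4], a6], a5] + [[[[[a1, a3], a2], a5], a6], a4] - [[[[[a1, a3], a2], a6], a5], a4] - [[[[[a1, a4], a5], a6], a2], a3] + [[[[[a1, a4], a5], a6], a3], a2] + [[[[[a1, a4], a6], a5], a2], a3] - [[[[[a1, a4], a6], a5], a3], a2] + [[[[[a1, a5], a6], a4], a2], a3] - [[[[[a1, a5], a6], a4], a3], a2] - [[[[[a1, a6], a5], a4], a2], a3] + [[[[[a1, a6], a5], a4], a3], a2]


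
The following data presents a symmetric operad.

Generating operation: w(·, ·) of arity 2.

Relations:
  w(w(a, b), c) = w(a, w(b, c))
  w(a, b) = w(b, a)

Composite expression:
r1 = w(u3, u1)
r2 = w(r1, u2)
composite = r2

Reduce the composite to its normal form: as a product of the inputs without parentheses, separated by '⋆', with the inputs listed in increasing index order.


u1 ⋆ u2 ⋆ u3


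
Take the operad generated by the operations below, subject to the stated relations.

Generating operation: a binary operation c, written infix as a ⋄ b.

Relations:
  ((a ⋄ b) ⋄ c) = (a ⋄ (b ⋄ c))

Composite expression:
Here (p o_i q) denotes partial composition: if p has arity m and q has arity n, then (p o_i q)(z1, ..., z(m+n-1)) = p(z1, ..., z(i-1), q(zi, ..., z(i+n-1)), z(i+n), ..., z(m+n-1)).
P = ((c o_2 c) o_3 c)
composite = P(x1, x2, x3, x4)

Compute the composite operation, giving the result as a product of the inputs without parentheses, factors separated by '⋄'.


All parenthesizations of c agree; list the x-inputs left to right.
(x3 ⋄ x4) reduces to x3 ⋄ x4
(x2 ⋄ (x3 ⋄ x4)) reduces to x2 ⋄ x3 ⋄ x4
(x1 ⋄ (x2 ⋄ (x3 ⋄ x4))) reduces to x1 ⋄ x2 ⋄ x3 ⋄ x4

x1 ⋄ x2 ⋄ x3 ⋄ x4


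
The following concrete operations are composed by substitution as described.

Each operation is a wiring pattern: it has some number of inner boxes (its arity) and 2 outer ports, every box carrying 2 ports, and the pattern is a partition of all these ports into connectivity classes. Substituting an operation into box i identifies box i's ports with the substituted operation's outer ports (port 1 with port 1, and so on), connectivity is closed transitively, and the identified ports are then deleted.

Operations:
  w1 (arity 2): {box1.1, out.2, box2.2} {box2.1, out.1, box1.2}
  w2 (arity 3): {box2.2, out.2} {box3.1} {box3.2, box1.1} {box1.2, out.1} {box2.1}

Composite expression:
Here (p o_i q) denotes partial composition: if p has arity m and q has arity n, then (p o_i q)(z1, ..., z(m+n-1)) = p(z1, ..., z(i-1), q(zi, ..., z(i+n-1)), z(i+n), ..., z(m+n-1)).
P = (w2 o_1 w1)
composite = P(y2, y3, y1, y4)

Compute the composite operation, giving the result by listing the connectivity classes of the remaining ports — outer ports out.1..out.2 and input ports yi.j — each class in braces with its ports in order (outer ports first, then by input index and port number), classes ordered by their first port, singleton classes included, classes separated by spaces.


{out.1, y2.1, y3.2} {out.2, y1.2} {y1.1} {y2.2, y3.1, y4.2} {y4.1}

Connectivity passes through glued w2-boundaries; trace each wire chain.
through w1, on inputs (y2, y3): {out.1, y2.2, y3.1} {out.2, y2.1, y3.2} (out.j = stage outer ports)
through w2, on inputs (y2, y3, y1, y4): {out.1, y2.1, y3.2} {out.2, y1.2} {y1.1} {y2.2, y3.1, y4.2} {y4.1} (out.j = stage outer ports)


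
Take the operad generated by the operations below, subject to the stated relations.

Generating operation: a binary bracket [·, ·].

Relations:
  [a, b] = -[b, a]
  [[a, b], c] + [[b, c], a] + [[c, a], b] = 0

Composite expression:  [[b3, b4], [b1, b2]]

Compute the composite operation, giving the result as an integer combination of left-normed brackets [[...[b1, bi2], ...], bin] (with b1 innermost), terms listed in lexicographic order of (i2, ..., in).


-[[[b1, b2], b3], b4] + [[[b1, b2], b4], b3]

Antisymmetry and Jacobi reduce to b1-anchored left-normed brackets.
Composite bracket: [[b3, b4], [b1, b2]]
Each bracket splits as ab - ba, giving 8 signed words (2^3 = 8).
Words beginning with b1 determine it all:
  word b1b2b3b4 has sign -1, contributing -[[[b1, b2], b3], b4]
  word b1b2b4b3 has sign +1, contributing +[[[b1, b2], b4], b3]


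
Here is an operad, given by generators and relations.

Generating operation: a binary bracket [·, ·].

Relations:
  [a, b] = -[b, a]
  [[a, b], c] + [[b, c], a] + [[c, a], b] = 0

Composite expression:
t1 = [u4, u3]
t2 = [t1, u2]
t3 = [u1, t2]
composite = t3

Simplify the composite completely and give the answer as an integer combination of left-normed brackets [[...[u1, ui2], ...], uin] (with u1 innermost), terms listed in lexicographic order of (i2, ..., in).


[[[u1, u2], u3], u4] - [[[u1, u2], u4], u3] - [[[u1, u3], u4], u2] + [[[u1, u4], u3], u2]

Antisymmetry and Jacobi reduce to u1-anchored left-normed brackets.
Composite bracket: [u1, [[u4, u3], u2]]
Under [a, b] = ab - ba we get 8 signed associative words (2^3 = 8).
Coefficients come from the u1-initial words:
  u1u2u3u4 appears with sign +1, giving the term +[[[u1, u2], u3], u4]
  u1u2u4u3 appears with sign -1, giving the term -[[[u1, u2], u4], u3]
  u1u3u4u2 appears with sign -1, giving the term -[[[u1, u3], u4], u2]
  u1u4u3u2 appears with sign +1, giving the term +[[[u1, u4], u3], u2]


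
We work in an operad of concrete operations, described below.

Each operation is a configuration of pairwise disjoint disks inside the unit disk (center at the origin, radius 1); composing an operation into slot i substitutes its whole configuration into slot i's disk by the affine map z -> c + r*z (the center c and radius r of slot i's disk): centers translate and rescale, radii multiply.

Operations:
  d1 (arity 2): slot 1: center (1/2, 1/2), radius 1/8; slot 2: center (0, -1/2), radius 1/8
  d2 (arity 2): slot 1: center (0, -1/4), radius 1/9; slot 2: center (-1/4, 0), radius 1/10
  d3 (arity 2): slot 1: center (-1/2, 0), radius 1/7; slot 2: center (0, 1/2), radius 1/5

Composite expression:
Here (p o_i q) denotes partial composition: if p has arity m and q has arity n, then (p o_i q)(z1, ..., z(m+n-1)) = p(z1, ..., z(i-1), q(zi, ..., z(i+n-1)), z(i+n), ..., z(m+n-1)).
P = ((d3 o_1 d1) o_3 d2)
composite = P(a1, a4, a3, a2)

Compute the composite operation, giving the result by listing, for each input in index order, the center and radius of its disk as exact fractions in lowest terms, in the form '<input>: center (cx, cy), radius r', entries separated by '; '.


a1: center (-3/7, 1/14), radius 1/56; a2: center (-1/20, 1/2), radius 1/50; a3: center (0, 9/20), radius 1/45; a4: center (-1/2, -1/14), radius 1/56


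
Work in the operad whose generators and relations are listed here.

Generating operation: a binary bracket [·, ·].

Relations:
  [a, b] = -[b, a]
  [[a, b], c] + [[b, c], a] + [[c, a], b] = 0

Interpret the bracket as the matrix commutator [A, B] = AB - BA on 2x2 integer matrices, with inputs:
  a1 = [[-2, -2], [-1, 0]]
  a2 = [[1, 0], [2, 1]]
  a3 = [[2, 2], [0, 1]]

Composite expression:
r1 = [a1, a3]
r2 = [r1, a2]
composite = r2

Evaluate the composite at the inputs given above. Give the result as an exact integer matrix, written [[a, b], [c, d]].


[a1, a3] = [[2, -2], [-1, -2]]
[[a1, a3], a2] = [[-4, 0], [-8, 4]]

[[-4, 0], [-8, 4]]


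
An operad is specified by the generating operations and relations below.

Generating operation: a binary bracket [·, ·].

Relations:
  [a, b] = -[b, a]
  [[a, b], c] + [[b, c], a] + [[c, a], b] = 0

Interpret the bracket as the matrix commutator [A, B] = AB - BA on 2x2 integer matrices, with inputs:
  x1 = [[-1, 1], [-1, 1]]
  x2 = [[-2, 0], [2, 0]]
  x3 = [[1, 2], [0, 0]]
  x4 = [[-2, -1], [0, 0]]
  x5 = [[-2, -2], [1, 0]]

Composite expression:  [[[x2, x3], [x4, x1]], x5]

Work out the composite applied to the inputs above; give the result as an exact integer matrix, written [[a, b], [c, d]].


[[16, 16], [-8, -16]]

[x2, x3] = [[-4, -4], [2, 4]]
[x4, x1] = [[1, -4], [-2, -1]]
[[x2, x3], [x4, x1]] = [[16, 40], [-12, -16]]
[[[x2, x3], [x4, x1]], x5] = [[16, 16], [-8, -16]]


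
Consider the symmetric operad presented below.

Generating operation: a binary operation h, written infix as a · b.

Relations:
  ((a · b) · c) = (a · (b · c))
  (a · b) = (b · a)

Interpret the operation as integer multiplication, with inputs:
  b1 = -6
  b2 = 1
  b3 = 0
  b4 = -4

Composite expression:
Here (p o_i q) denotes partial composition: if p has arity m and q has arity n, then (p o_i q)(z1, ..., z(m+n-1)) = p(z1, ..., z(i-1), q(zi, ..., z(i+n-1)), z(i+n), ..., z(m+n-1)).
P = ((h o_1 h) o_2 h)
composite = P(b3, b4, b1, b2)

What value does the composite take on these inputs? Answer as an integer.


(b4 · b1) = 24
(b3 · (b4 · b1)) = 0
((b3 · (b4 · b1)) · b2) = 0

0


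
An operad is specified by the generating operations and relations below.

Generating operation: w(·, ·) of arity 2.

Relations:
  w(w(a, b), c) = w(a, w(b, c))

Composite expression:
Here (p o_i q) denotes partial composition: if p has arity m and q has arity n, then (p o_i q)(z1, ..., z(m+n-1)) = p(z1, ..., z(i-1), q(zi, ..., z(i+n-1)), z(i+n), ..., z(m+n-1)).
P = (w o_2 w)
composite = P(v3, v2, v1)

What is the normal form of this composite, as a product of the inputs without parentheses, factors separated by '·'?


v3 · v2 · v1

The w-tree's shape is irrelevant; the v-reading-order decides.
w(v2, v1) flattens to v2 · v1
w(v3, w(v2, v1)) flattens to v3 · v2 · v1


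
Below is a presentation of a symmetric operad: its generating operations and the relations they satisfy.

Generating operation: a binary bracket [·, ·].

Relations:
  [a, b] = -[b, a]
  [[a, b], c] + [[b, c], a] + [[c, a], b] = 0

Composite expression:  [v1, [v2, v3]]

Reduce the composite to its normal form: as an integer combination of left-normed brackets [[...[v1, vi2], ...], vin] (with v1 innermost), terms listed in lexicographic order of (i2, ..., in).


[[v1, v2], v3] - [[v1, v3], v2]


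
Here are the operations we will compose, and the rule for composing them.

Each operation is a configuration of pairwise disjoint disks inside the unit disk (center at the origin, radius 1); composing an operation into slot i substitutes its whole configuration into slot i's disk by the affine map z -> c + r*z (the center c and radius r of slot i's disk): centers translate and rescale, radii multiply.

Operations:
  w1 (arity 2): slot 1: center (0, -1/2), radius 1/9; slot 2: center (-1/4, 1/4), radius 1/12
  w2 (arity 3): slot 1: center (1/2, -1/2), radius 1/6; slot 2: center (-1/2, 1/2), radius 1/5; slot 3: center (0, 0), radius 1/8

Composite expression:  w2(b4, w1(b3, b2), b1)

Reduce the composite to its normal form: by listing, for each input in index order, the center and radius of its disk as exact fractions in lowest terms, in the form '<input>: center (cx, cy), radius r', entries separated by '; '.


b1: center (0, 0), radius 1/8; b2: center (-11/20, 11/20), radius 1/60; b3: center (-1/2, 2/5), radius 1/45; b4: center (1/2, -1/2), radius 1/6

Nesting under w2 composes maps z -> c + r*z down each b-path.
input b4: composing its 1 substitution step yields center (1/2, -1/2), radius 1/6
input b3: composing its 2 substitution steps yields center (-1/2, 2/5), radius 1/45
input b2: composing its 2 substitution steps yields center (-11/20, 11/20), radius 1/60
input b1: composing its 1 substitution step yields center (0, 0), radius 1/8


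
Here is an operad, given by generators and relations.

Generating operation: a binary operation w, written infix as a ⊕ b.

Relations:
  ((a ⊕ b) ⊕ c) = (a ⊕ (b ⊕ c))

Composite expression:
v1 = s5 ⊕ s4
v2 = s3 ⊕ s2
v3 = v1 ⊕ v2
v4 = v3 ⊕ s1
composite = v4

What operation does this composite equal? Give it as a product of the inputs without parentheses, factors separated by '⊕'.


s5 ⊕ s4 ⊕ s3 ⊕ s2 ⊕ s1

Key point: w is associative — brackets drop, the s-order remains.
(s5 ⊕ s4) unparenthesizes to s5 ⊕ s4
(s3 ⊕ s2) unparenthesizes to s3 ⊕ s2
((s5 ⊕ s4) ⊕ (s3 ⊕ s2)) unparenthesizes to s5 ⊕ s4 ⊕ s3 ⊕ s2
(((s5 ⊕ s4) ⊕ (s3 ⊕ s2)) ⊕ s1) unparenthesizes to s5 ⊕ s4 ⊕ s3 ⊕ s2 ⊕ s1


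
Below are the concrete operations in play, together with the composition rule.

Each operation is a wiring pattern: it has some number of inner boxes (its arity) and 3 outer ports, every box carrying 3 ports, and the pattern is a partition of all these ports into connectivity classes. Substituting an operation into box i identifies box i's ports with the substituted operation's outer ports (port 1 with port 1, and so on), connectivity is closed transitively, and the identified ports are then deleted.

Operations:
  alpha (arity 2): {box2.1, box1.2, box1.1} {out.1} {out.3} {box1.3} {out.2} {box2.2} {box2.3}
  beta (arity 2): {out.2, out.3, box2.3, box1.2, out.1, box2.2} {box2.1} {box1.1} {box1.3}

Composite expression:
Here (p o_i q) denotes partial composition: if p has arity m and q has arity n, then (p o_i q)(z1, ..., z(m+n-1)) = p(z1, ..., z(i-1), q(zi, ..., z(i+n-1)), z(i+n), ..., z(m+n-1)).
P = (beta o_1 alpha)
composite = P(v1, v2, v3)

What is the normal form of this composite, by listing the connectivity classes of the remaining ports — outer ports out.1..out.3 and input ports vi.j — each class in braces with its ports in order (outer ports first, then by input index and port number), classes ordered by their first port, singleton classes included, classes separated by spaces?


{out.1, out.2, out.3, v3.2, v3.3} {v1.1, v1.2, v2.1} {v1.3} {v2.2} {v2.3} {v3.1}

After gluing at beta, chains via deleted ports link the v-ports.
after alpha, the pattern on (v1, v2) reads {out.1} {out.2} {out.3} {v1.1, v1.2, v2.1} {v1.3} {v2.2} {v2.3} (out.j = its outer ports)
after beta, the pattern on (v1, v2, v3) reads {out.1, out.2, out.3, v3.2, v3.3} {v1.1, v1.2, v2.1} {v1.3} {v2.2} {v2.3} {v3.1} (out.j = its outer ports)


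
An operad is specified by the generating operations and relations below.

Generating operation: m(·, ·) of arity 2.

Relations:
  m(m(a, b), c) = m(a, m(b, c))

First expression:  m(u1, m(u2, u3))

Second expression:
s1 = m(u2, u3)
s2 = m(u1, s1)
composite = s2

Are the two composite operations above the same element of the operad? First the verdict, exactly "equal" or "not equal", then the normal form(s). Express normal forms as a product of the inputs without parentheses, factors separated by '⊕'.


The first expression reduces to u1 ⊕ u2 ⊕ u3
The second expression reduces to u1 ⊕ u2 ⊕ u3
Same normal form: equal.

equal; the common form is u1 ⊕ u2 ⊕ u3


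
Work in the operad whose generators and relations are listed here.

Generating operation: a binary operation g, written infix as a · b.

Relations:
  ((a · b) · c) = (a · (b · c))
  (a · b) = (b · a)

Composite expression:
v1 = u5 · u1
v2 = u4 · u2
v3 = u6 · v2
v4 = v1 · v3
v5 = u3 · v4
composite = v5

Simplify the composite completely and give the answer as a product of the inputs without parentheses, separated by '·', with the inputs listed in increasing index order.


u1 · u2 · u3 · u4 · u5 · u6

Shape and order are irrelevant to g; the u-input set decides.
(u5 · u1) spells out as u5 · u1
(u4 · u2) spells out as u4 · u2
(u6 · (u4 · u2)) spells out as u6 · u4 · u2
((u5 · u1) · (u6 · (u4 · u2))) spells out as u5 · u1 · u6 · u4 · u2
(u3 · ((u5 · u1) · (u6 · (u4 · u2)))) spells out as u3 · u5 · u1 · u6 · u4 · u2
rearranged into index order: u1 · u2 · u3 · u4 · u5 · u6


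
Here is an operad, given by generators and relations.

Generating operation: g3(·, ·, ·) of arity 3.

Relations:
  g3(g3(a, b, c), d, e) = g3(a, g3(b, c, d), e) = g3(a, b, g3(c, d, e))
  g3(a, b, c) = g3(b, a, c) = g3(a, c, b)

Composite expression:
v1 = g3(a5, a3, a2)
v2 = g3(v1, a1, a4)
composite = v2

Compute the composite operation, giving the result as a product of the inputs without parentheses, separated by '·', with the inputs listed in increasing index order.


a1 · a2 · a3 · a4 · a5

With g3 associative and commutative, the a-input set is all that matters.
g3(a5, a3, a2) reduces to a5 · a3 · a2
g3(g3(a5, a3, a2), a1, a4) reduces to a5 · a3 · a2 · a1 · a4
commutativity sorts the factors: a1 · a2 · a3 · a4 · a5


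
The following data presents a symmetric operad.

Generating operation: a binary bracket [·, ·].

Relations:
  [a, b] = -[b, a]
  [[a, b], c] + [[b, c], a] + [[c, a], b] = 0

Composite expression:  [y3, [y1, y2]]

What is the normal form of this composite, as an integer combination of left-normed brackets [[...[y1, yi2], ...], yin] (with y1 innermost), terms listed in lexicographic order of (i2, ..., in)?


Expand each bracket as ab - ba; the y1-initial words give the coefficients.
Composite bracket: [y3, [y1, y2]]
Under [a, b] = ab - ba we get 4 signed associative words (2^2 = 4).
Coefficients come from the y1-initial words:
  sign of y1y2y3 is -1, so it contributes -[[y1, y2], y3]

-[[y1, y2], y3]


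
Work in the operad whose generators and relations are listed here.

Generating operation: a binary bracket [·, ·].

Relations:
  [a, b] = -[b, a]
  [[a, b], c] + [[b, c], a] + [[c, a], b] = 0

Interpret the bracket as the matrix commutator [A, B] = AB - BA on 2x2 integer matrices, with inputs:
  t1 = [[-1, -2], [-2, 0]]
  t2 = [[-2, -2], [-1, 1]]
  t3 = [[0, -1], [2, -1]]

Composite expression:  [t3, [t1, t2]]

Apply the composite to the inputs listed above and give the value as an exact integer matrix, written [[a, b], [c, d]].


[[3, -8], [-13, -3]]

[t1, t2] = [[-2, -4], [5, 2]]
[t3, [t1, t2]] = [[3, -8], [-13, -3]]


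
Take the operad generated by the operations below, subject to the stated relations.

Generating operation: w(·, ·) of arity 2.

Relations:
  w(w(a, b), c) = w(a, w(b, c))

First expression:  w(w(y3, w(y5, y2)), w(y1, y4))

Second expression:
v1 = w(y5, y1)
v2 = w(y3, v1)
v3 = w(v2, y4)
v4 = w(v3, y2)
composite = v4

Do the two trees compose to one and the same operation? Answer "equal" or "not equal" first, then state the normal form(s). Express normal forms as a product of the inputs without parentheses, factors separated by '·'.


not equal; first: y3 · y5 · y2 · y1 · y4; second: y3 · y5 · y1 · y4 · y2

The first composite normalizes to y3 · y5 · y2 · y1 · y4
The second composite normalizes to y3 · y5 · y1 · y4 · y2
They disagree, so not equal.


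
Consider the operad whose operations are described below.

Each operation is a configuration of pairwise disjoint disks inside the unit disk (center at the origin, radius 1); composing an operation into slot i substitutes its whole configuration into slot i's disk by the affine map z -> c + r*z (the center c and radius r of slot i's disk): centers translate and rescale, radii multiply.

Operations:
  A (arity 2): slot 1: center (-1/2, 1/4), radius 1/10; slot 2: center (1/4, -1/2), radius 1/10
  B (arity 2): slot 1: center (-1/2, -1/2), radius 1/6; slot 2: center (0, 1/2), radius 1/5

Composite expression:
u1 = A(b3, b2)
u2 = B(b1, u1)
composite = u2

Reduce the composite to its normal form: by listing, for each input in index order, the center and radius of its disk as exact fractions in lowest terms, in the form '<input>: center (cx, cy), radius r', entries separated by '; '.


b1: center (-1/2, -1/2), radius 1/6; b2: center (1/20, 2/5), radius 1/50; b3: center (-1/10, 11/20), radius 1/50

Affine substitution under B: radii multiply and b-centers shift.
b1: after 1 affine step, its disk has center (-1/2, -1/2), radius 1/6
b3: after 2 affine steps, its disk has center (-1/10, 11/20), radius 1/50
b2: after 2 affine steps, its disk has center (1/20, 2/5), radius 1/50


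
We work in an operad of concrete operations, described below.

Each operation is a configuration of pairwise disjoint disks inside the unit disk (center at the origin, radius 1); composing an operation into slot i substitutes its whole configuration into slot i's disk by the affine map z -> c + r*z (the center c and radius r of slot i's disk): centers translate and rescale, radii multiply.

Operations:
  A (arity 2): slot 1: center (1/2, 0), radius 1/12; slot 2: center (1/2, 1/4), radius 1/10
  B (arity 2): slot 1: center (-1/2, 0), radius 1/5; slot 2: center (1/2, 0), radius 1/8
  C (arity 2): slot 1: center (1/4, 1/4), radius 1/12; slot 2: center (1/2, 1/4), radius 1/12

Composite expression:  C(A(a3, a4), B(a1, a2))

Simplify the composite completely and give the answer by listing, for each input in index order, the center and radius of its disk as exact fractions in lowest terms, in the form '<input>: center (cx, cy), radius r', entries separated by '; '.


a1: center (11/24, 1/4), radius 1/60; a2: center (13/24, 1/4), radius 1/96; a3: center (7/24, 1/4), radius 1/144; a4: center (7/24, 13/48), radius 1/120

Affine substitution under C: radii multiply and a-centers shift.
input a3: applying the 2 nested substitutions gives center (7/24, 1/4), radius 1/144
input a4: applying the 2 nested substitutions gives center (7/24, 13/48), radius 1/120
input a1: applying the 2 nested substitutions gives center (11/24, 1/4), radius 1/60
input a2: applying the 2 nested substitutions gives center (13/24, 1/4), radius 1/96


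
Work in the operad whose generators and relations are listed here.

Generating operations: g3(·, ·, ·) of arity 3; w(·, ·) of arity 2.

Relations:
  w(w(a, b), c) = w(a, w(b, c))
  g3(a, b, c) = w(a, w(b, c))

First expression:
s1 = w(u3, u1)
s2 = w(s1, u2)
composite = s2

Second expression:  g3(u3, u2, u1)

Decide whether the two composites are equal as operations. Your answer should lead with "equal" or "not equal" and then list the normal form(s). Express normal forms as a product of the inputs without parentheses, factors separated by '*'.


not equal: they reduce to u3 * u1 * u2 and u3 * u2 * u1

The first expression, normalized: u3 * u1 * u2
The second expression, normalized: u3 * u2 * u1
The forms do not match — not equal.


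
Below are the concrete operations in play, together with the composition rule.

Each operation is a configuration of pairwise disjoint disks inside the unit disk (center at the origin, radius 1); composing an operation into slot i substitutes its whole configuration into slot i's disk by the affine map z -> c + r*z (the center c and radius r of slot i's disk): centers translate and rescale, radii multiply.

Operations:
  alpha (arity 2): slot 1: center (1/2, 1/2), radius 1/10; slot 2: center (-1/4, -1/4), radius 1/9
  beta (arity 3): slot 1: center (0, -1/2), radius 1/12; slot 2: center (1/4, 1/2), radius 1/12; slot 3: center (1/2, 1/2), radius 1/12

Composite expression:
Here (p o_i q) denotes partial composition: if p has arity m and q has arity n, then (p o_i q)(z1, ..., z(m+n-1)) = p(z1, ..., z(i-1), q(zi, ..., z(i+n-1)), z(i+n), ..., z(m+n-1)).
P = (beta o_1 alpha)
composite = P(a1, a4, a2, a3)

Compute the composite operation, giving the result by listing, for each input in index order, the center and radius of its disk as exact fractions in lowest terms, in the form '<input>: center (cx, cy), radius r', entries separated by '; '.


a1: center (1/24, -11/24), radius 1/120; a2: center (1/4, 1/2), radius 1/12; a3: center (1/2, 1/2), radius 1/12; a4: center (-1/48, -25/48), radius 1/108

Follow each a-input down from beta: c' goes to c + r*c', radius to r*r'.
tracing a1 down its 2-map path: center (1/24, -11/24), radius 1/120
tracing a4 down its 2-map path: center (-1/48, -25/48), radius 1/108
tracing a2 down its 1-map path: center (1/4, 1/2), radius 1/12
tracing a3 down its 1-map path: center (1/2, 1/2), radius 1/12


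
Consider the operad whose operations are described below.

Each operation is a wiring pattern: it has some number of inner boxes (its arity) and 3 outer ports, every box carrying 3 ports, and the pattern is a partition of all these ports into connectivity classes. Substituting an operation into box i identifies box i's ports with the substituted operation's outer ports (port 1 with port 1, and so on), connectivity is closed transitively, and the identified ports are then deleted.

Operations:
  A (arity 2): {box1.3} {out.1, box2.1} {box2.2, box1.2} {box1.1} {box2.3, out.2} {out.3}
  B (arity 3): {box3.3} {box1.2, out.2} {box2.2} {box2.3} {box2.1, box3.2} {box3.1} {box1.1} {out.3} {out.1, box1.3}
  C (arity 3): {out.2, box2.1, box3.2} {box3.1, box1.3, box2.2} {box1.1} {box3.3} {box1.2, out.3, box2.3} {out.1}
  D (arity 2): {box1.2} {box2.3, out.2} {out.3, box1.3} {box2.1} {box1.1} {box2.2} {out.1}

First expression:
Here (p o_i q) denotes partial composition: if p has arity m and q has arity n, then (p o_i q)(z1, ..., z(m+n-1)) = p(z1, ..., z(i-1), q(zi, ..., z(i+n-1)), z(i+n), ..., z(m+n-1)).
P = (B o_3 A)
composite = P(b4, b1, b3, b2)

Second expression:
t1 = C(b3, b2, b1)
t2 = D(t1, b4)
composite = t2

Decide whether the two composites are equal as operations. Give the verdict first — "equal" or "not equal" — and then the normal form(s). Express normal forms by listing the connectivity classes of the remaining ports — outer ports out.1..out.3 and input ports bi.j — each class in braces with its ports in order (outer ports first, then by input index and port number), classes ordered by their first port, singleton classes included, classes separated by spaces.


not equal — first {out.1, b4.3} {out.2, b4.2} {out.3} {b1.1, b2.3} {b1.2} {b1.3} {b2.1} {b2.2, b3.2} {b3.1} {b3.3} {b4.1}, second {out.1} {out.2, b4.3} {out.3, b2.3, b3.2} {b1.1, b2.2, b3.3} {b1.2, b2.1} {b1.3} {b3.1} {b4.1} {b4.2}

The first composite normalizes to {out.1, b4.3} {out.2, b4.2} {out.3} {b1.1, b2.3} {b1.2} {b1.3} {b2.1} {b2.2, b3.2} {b3.1} {b3.3} {b4.1}
The second composite normalizes to {out.1} {out.2, b4.3} {out.3, b2.3, b3.2} {b1.1, b2.2, b3.3} {b1.2, b2.1} {b1.3} {b3.1} {b4.1} {b4.2}
No match — not equal.
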